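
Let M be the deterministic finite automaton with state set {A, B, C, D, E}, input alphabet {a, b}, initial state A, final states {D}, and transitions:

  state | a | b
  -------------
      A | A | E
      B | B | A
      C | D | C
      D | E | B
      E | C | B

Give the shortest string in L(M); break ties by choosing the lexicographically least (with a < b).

baa

A breadth-first search from A reaches an accepting state first via the path A → E → C → D on input baa.
No string of length < 3 is accepted (BFS exhausts all shorter strings without reaching an accepting state), and baa is the lexicographically least accepting string of length 3.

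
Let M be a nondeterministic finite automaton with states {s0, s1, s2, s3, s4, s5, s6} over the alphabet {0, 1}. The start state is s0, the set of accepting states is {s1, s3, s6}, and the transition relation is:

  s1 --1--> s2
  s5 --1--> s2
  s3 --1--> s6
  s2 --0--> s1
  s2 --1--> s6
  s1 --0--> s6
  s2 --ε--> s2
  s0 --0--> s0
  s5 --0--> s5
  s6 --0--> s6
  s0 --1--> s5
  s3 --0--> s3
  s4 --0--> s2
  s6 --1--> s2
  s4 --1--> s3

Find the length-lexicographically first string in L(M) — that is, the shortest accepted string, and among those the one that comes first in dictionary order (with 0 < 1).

A breadth-first search from s0 reaches an accepting state first via the path s0 → s5 → s2 → s1 on input 110.
No string of length < 3 is accepted (BFS exhausts all shorter strings without reaching an accepting state), and 110 is the lexicographically least accepting string of length 3.

110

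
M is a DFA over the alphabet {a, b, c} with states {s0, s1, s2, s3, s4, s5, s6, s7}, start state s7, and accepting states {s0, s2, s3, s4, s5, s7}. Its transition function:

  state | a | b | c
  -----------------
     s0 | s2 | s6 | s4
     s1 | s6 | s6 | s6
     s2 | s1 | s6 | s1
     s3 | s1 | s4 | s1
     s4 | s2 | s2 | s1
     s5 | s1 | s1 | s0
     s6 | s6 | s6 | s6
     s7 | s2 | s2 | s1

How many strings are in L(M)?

The useful subgraph on states {s2, s7} is acyclic, so L(M) is finite; the longest accepting path visits 2 useful states, giving maximum string length 1.
Counting accepting paths from s7 by length: 1 of length 0, 2 of length 1. Total 3.

3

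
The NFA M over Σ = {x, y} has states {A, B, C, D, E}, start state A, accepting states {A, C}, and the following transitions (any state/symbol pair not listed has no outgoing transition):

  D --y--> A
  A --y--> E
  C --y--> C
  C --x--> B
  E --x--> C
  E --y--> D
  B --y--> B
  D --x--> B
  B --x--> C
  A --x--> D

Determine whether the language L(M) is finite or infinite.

infinite

State A is reachable from the start and can reach an accepting state, and it lies on the cycle A → D → A.
Traversing that cycle any number of times yields accepted strings of unbounded length, so the language is infinite.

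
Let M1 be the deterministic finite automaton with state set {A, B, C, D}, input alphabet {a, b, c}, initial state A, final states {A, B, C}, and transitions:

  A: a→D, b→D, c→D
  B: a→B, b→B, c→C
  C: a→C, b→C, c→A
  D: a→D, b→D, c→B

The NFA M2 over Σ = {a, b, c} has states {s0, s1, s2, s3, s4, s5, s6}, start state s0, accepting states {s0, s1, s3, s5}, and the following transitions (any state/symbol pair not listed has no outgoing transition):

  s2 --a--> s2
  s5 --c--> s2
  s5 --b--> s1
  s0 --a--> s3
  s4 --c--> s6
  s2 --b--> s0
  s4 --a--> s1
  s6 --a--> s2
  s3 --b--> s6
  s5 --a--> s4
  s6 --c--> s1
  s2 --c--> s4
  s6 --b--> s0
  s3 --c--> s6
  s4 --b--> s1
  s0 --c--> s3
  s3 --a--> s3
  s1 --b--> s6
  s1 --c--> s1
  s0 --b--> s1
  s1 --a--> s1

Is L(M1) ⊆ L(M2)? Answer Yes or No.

The string ac is in L(M1) but not in L(M2).
So L(M1) ⊄ L(M2).

No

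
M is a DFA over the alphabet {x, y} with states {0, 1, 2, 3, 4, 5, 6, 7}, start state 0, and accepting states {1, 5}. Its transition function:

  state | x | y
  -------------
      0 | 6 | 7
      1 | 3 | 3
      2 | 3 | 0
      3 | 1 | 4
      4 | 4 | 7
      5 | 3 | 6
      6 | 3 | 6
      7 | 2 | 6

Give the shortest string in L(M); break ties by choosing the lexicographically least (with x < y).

A breadth-first search from 0 reaches an accepting state first via the path 0 → 6 → 3 → 1 on input xxx.
No string of length < 3 is accepted (BFS exhausts all shorter strings without reaching an accepting state), and xxx is the lexicographically least accepting string of length 3.

xxx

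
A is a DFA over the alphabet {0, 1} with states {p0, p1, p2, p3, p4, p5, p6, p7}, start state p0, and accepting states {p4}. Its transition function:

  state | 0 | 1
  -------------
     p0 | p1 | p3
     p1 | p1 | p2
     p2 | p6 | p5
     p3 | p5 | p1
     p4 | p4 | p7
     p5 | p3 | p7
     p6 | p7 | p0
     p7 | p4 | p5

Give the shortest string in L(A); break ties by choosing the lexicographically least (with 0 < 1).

1010

A breadth-first search from p0 reaches an accepting state first via the path p0 → p3 → p5 → p7 → p4 on input 1010.
No string of length < 4 is accepted (BFS exhausts all shorter strings without reaching an accepting state), and 1010 is the lexicographically least accepting string of length 4.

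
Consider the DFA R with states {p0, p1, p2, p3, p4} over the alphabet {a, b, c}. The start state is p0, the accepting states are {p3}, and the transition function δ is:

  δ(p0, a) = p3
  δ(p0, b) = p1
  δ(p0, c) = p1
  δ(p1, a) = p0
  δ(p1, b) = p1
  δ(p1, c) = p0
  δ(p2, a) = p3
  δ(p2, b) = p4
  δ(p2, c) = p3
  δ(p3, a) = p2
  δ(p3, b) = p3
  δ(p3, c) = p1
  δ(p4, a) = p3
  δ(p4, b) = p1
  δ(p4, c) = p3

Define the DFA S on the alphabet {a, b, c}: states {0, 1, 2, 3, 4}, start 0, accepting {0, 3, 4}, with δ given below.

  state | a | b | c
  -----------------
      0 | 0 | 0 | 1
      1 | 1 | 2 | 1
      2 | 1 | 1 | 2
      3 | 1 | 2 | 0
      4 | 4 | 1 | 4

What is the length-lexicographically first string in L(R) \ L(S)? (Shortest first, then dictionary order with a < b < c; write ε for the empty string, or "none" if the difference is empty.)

aac

The string aac is accepted by R but not by S.
No shorter string lies in the difference, and aac is the lexicographically first length-3 string in L(R) \ L(S).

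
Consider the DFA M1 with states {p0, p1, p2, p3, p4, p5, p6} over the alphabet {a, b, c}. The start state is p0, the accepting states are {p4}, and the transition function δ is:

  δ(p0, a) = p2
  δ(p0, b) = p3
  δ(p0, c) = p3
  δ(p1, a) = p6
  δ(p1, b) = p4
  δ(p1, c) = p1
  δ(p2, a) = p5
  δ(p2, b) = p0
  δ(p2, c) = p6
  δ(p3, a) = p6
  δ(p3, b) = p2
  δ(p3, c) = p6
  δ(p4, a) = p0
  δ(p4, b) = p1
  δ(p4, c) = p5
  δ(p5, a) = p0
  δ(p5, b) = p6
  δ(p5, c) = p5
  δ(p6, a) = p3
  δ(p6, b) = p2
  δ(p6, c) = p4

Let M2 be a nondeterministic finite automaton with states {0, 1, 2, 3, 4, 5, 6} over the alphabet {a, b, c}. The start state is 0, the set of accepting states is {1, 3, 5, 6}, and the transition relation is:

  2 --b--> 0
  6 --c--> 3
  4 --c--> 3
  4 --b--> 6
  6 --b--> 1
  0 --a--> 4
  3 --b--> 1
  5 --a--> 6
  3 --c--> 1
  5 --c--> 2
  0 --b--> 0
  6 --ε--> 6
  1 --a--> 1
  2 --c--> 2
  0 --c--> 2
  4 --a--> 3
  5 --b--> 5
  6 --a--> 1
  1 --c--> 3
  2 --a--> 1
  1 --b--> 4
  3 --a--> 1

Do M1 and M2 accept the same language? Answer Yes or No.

The string bcc is accepted by M1 but rejected by M2.
So L(M1) ≠ L(M2).

No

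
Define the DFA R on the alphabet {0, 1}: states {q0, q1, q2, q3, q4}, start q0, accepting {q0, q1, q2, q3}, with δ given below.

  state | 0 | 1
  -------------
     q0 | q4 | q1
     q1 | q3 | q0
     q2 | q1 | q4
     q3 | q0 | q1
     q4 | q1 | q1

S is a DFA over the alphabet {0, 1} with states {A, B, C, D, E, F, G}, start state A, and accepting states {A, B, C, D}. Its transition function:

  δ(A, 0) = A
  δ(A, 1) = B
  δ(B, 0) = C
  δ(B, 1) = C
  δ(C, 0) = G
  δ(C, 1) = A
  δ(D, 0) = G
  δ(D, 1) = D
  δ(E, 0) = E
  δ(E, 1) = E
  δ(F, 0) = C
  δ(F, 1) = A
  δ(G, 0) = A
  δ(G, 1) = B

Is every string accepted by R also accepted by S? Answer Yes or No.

The string 100 is in L(R) but not in L(S).
So L(R) ⊄ L(S).

No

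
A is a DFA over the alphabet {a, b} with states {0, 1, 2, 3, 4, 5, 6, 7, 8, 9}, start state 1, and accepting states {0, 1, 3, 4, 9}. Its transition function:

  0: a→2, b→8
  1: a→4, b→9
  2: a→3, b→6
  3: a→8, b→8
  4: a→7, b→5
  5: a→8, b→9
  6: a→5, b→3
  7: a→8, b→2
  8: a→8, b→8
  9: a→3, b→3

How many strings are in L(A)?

The useful subgraph on states {1, 2, 3, 4, 5, 6, 7, 9} is acyclic, so L(A) is finite; the longest accepting path visits 8 useful states, giving maximum string length 7.
Counting accepting paths from 1 by length: 1 of length 0, 2 of length 1, 2 of length 2, 1 of length 3, 3 of length 4, 1 of length 5, 1 of length 6, 2 of length 7. Total 13.

13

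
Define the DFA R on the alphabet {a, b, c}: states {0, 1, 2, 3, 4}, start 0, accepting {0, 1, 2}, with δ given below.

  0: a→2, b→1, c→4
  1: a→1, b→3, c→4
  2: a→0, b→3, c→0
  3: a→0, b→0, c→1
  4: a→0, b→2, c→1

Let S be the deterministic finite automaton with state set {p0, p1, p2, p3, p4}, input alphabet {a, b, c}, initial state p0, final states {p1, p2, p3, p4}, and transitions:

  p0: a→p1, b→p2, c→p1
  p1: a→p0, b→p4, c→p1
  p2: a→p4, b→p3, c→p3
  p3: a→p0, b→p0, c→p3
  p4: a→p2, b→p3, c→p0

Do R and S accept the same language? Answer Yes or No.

The empty string ε is accepted by R but rejected by S.
So L(R) ≠ L(S).

No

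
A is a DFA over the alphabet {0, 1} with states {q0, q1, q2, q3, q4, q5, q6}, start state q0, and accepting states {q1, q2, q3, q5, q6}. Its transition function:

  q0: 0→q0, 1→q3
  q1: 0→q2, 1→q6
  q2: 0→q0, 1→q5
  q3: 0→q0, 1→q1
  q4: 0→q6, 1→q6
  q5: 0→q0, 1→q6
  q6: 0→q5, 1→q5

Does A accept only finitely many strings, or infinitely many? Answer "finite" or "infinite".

infinite

State q0 is reachable from the start and can reach an accepting state, and it lies on the cycle q0 → q0.
Traversing that cycle any number of times yields accepted strings of unbounded length, so the language is infinite.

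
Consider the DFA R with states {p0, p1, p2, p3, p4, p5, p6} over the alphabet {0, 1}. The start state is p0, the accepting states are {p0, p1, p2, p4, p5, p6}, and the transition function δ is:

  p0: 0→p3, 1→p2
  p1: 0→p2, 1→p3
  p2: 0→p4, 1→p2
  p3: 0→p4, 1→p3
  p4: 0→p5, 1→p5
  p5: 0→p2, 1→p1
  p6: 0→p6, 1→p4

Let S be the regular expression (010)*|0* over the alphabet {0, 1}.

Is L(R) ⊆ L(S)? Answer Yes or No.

No

The string 1 is in L(R) but not in L(S).
So L(R) ⊄ L(S).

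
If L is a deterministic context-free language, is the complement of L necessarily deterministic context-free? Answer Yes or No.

Yes

A deterministic PDA can be normalised so that it always reads its entire input (no blocking, no infinite ε-loops) and records in its finite control whether it has passed through an accepting state since the last input symbol was consumed; inverting that end-of-input verdict yields a DPDA for the complement.
So the deterministic context-free languages are closed under complement.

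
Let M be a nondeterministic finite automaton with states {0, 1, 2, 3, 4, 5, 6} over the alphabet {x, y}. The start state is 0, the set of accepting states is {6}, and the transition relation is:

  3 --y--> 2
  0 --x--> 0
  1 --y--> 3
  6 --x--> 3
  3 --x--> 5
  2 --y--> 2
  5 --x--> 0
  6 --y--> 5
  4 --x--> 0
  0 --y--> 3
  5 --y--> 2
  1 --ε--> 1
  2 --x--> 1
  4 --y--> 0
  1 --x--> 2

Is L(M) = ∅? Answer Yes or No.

Yes

The states reachable from the start state are {0, 1, 2, 3, 5}.
None of the accepting states {6} is reachable, so no string is accepted and L(M) = ∅.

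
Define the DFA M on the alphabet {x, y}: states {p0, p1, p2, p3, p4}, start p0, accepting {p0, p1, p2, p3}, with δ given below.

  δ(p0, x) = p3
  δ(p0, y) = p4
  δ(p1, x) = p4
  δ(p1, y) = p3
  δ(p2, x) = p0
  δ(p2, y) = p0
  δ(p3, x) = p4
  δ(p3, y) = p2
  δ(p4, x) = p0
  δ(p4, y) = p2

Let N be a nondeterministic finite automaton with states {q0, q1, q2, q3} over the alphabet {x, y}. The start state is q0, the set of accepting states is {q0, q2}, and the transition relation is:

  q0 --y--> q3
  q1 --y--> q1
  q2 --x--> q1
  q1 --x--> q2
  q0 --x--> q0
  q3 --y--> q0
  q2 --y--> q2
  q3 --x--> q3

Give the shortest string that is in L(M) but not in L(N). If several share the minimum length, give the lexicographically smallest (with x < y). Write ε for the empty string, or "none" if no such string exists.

The string xy is accepted by M but not by N.
No shorter string lies in the difference, and xy is the lexicographically first length-2 string in L(M) \ L(N).

xy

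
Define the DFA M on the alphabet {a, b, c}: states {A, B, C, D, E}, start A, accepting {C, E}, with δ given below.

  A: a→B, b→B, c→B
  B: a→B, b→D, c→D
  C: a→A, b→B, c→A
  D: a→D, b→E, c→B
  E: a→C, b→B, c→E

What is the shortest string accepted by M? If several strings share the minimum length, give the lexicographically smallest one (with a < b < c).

A breadth-first search from A reaches an accepting state first via the path A → B → D → E on input abb.
No string of length < 3 is accepted (BFS exhausts all shorter strings without reaching an accepting state), and abb is the lexicographically least accepting string of length 3.

abb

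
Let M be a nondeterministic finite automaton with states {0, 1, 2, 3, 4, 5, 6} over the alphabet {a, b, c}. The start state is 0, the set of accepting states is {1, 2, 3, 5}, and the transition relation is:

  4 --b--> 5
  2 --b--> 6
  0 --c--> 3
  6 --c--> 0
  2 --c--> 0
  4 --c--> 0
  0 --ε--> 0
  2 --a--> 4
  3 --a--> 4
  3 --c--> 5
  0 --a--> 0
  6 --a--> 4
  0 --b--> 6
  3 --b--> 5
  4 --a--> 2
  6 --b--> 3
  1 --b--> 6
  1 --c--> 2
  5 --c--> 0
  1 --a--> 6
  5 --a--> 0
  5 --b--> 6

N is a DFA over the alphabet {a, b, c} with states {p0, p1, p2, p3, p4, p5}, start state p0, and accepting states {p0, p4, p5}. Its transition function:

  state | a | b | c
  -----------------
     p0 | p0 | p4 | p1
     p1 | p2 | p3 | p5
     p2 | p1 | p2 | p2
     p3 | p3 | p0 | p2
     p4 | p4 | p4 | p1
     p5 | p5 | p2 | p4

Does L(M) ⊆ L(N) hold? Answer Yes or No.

No

The string c is in L(M) but not in L(N).
So L(M) ⊄ L(N).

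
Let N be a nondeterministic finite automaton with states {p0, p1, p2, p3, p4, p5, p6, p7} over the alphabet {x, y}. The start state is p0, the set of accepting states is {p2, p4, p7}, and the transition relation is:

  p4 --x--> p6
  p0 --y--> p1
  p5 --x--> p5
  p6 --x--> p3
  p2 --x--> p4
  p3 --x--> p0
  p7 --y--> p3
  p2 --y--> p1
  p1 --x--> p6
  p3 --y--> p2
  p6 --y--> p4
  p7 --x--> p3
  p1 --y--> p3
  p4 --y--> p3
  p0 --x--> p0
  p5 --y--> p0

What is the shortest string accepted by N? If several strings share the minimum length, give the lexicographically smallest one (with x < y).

yxy

A breadth-first search from p0 reaches an accepting state first via the path p0 → p1 → p6 → p4 on input yxy.
No string of length < 3 is accepted (BFS exhausts all shorter strings without reaching an accepting state), and yxy is the lexicographically least accepting string of length 3.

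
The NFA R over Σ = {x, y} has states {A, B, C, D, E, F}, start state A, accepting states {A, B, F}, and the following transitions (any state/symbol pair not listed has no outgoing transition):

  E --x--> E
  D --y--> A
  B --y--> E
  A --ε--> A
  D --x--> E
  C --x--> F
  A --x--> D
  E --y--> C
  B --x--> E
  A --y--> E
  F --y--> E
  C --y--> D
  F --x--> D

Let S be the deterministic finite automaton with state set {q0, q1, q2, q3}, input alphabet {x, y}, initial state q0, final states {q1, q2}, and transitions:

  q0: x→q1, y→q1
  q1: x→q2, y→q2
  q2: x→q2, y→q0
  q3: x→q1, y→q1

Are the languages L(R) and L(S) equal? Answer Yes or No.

The empty string ε is accepted by R but rejected by S.
So L(R) ≠ L(S).

No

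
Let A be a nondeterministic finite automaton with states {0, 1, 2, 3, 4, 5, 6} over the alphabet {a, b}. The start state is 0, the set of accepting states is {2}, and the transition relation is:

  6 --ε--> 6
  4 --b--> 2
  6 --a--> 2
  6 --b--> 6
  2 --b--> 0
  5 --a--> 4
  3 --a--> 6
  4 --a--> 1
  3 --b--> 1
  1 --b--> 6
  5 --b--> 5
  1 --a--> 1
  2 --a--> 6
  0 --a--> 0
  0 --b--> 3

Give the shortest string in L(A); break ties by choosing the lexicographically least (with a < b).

baa

A breadth-first search from 0 reaches an accepting state first via the path 0 → 3 → 6 → 2 on input baa.
No string of length < 3 is accepted (BFS exhausts all shorter strings without reaching an accepting state), and baa is the lexicographically least accepting string of length 3.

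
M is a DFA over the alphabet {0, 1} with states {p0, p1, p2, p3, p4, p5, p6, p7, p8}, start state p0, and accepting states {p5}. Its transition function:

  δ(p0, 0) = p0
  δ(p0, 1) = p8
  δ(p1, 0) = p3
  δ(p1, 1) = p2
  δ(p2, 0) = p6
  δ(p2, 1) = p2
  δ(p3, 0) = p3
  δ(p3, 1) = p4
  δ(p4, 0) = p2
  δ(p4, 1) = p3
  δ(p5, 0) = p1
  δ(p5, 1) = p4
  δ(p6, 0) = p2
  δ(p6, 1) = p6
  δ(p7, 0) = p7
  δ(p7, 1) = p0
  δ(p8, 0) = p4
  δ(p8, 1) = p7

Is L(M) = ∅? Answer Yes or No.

The states reachable from the start state are {p0, p2, p3, p4, p6, p7, p8}.
None of the accepting states {p5} is reachable, so no string is accepted and L(M) = ∅.

Yes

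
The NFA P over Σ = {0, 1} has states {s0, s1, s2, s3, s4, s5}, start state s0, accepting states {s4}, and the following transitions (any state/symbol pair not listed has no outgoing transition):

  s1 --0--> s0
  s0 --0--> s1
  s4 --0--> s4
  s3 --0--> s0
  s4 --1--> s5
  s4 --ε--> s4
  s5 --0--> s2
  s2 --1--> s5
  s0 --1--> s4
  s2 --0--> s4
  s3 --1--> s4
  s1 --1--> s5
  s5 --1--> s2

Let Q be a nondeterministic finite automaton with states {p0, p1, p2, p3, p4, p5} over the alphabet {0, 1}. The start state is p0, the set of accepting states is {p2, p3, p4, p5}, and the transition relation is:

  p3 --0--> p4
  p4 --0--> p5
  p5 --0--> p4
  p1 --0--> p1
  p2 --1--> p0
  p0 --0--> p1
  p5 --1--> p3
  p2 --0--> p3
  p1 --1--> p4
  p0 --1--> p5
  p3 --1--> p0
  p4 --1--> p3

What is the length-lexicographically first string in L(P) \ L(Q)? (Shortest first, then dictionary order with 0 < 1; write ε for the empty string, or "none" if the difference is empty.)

1110

The string 1110 is accepted by P but not by Q.
No shorter string lies in the difference, and 1110 is the lexicographically first length-4 string in L(P) \ L(Q).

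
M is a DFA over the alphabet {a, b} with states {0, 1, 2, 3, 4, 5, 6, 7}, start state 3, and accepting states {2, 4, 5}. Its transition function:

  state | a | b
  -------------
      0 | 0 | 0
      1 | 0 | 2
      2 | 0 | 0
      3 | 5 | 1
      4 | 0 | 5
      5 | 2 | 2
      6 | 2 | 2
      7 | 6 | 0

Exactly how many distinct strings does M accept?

4

The useful subgraph on states {1, 2, 3, 5} is acyclic, so L(M) is finite; the longest accepting path visits 3 useful states, giving maximum string length 2.
Counting accepting paths from 3 by length: 1 of length 1, 3 of length 2. Total 4.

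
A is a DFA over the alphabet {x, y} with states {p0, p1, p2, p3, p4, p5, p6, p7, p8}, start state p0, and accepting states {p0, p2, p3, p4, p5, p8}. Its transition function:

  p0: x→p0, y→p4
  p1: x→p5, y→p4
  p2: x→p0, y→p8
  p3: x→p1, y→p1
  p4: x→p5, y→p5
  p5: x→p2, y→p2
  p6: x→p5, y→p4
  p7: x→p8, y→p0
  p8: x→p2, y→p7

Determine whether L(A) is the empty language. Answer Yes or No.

No

The empty string ε is accepted: the run p0 ends in the accepting state p0.
Since at least one string is accepted, L(A) is not empty.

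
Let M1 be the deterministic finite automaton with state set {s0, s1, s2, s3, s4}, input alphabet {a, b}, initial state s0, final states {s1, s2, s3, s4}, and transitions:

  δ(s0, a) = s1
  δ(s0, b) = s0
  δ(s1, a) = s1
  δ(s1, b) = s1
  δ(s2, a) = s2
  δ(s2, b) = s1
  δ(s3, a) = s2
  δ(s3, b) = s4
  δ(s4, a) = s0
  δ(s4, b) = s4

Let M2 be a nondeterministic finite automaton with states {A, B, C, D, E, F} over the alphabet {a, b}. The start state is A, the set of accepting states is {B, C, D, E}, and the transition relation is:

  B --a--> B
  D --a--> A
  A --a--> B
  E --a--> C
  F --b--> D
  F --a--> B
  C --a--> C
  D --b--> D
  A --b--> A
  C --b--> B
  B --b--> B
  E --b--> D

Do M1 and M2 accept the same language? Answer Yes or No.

Yes

Exploring the product automaton M1 × M2 from the start pair (s0, A), following both machines on each input symbol, reaches 2 state pairs: (s0, A), (s1, B).
M1 accepts in {s1, s2, s3, s4} and M2 accepts in {B, C, D, E}. In every reachable pair the two components are either both accepting — (s1, B) — or both non-accepting, so no string is accepted by exactly one of the machines: L(M1) \ L(M2) and L(M2) \ L(M1) are both empty.
Hence every string is accepted by M1 iff it is accepted by M2, and the two languages coincide.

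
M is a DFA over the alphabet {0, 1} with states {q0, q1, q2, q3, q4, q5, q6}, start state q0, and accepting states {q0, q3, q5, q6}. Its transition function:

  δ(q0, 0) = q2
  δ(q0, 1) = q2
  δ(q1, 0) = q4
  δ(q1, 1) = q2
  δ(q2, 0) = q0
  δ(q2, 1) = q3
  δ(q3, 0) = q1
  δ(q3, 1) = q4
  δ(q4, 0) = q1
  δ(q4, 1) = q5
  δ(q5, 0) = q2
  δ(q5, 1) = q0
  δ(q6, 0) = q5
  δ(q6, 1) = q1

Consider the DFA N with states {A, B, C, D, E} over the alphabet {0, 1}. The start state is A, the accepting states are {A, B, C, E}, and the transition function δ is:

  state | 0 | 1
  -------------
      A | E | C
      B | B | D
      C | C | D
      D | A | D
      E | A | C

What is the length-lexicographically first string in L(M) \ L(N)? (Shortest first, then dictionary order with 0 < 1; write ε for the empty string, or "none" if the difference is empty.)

11

The string 11 is accepted by M but not by N.
No shorter string lies in the difference, and 11 is the lexicographically first length-2 string in L(M) \ L(N).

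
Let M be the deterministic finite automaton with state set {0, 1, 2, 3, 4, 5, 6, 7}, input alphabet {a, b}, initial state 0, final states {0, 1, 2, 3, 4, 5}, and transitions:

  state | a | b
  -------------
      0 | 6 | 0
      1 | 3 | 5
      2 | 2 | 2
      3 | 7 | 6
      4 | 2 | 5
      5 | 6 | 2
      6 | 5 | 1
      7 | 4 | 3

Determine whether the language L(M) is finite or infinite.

State 0 is reachable from the start and can reach an accepting state, and it lies on the cycle 0 → 0.
Traversing that cycle any number of times yields accepted strings of unbounded length, so the language is infinite.

infinite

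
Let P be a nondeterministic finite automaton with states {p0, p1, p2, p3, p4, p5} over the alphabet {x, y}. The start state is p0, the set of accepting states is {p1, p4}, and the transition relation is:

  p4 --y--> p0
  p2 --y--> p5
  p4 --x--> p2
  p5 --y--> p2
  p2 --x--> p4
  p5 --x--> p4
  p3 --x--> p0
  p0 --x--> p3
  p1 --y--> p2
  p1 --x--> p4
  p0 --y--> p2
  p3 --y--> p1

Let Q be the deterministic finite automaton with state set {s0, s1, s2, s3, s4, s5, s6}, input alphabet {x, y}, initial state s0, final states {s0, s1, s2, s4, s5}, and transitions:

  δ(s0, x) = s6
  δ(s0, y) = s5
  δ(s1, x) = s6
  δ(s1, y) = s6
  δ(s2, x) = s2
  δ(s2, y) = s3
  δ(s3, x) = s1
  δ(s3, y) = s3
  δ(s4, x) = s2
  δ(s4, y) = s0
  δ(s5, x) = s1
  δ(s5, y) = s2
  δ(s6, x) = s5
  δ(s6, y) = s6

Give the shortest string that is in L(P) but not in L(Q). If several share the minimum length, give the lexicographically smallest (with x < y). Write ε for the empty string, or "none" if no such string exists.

xy

The string xy is accepted by P but not by Q.
No shorter string lies in the difference, and xy is the lexicographically first length-2 string in L(P) \ L(Q).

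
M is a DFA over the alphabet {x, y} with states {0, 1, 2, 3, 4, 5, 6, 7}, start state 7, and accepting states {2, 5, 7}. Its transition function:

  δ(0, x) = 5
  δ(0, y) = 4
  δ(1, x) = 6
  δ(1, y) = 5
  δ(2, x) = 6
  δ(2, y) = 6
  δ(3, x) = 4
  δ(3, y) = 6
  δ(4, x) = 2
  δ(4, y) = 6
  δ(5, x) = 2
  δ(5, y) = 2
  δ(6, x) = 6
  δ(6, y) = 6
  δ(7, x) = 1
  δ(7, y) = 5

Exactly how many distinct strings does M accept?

7

The useful subgraph on states {1, 2, 5, 7} is acyclic, so L(M) is finite; the longest accepting path visits 4 useful states, giving maximum string length 3.
Counting accepting paths from 7 by length: 1 of length 0, 1 of length 1, 3 of length 2, 2 of length 3. Total 7.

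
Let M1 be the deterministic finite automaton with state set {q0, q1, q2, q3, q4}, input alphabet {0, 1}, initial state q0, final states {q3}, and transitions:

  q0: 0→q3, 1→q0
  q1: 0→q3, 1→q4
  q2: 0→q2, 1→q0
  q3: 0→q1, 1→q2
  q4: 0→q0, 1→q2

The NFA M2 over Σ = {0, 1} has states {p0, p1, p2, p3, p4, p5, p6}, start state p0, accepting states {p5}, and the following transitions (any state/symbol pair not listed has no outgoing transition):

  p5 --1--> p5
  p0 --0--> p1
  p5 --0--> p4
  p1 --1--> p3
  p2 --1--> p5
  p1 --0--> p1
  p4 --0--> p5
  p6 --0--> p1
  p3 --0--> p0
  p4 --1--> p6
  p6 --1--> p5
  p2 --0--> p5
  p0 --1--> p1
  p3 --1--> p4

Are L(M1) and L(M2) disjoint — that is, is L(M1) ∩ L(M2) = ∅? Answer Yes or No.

The string 0110 is accepted by both M1 and M2.
Hence L(M1) ∩ L(M2) ≠ ∅.

No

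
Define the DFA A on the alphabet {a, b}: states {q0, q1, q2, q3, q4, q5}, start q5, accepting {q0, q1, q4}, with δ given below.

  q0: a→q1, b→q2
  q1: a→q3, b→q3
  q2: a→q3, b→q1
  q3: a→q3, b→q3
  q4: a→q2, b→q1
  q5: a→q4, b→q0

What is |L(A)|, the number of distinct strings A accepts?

The useful subgraph on states {q0, q1, q2, q4, q5} is acyclic, so L(A) is finite; the longest accepting path visits 4 useful states, giving maximum string length 3.
Counting accepting paths from q5 by length: 2 of length 1, 2 of length 2, 2 of length 3. Total 6.

6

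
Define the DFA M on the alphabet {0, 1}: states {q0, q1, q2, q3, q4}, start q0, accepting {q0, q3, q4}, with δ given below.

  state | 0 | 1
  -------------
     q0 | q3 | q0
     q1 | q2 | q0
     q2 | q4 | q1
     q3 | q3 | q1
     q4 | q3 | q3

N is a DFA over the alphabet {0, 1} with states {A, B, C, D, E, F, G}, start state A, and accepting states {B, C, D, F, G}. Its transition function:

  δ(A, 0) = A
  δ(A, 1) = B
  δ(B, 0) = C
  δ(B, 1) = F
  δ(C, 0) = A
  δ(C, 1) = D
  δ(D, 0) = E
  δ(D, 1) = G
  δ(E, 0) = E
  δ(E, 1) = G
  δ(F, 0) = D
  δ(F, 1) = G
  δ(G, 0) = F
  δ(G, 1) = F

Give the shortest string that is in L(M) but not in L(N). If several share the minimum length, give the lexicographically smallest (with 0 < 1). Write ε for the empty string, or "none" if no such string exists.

ε

The empty string ε is accepted by M but not by N.
Since ε is the unique shortest string, it is the required witness.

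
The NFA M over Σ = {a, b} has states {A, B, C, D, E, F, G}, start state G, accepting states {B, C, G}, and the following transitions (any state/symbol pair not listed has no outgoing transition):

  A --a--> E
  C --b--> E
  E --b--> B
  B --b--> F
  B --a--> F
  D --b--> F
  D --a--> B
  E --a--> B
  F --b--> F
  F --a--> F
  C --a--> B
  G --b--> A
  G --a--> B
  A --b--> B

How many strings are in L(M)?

The useful subgraph on states {A, B, E, G} is acyclic, so L(M) is finite; the longest accepting path visits 4 useful states, giving maximum string length 3.
Counting accepting paths from G by length: 1 of length 0, 1 of length 1, 1 of length 2, 2 of length 3. Total 5.

5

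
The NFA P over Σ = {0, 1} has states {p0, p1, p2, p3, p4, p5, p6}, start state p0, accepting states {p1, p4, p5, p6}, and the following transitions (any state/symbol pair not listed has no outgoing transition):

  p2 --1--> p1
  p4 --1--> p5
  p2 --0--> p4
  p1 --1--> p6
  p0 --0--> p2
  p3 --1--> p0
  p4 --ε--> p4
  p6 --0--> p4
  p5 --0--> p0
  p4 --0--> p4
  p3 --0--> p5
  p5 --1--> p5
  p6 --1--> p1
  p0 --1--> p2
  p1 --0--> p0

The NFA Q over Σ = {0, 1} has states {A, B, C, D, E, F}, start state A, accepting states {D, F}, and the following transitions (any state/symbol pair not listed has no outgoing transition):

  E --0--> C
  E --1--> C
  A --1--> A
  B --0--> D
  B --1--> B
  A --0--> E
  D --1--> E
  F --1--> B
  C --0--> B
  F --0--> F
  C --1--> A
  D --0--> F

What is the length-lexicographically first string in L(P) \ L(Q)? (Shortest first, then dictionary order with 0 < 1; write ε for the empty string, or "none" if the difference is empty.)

00

The string 00 is accepted by P but not by Q.
No shorter string lies in the difference, and 00 is the lexicographically first length-2 string in L(P) \ L(Q).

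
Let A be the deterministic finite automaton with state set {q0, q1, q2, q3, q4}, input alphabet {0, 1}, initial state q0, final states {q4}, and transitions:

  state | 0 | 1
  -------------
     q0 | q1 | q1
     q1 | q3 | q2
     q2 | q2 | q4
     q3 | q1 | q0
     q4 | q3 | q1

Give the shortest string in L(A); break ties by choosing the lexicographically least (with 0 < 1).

011

A breadth-first search from q0 reaches an accepting state first via the path q0 → q1 → q2 → q4 on input 011.
No string of length < 3 is accepted (BFS exhausts all shorter strings without reaching an accepting state), and 011 is the lexicographically least accepting string of length 3.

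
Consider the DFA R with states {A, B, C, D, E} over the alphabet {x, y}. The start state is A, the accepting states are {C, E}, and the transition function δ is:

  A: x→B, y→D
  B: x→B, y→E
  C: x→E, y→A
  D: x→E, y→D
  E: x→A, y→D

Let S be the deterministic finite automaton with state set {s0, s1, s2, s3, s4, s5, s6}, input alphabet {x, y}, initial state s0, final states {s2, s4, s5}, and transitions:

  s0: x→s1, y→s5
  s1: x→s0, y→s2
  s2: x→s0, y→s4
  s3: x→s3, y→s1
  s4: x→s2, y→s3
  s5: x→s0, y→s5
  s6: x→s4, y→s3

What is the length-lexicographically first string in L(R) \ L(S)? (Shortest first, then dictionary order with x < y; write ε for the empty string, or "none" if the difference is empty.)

The string yx is accepted by R but not by S.
No shorter string lies in the difference, and yx is the lexicographically first length-2 string in L(R) \ L(S).

yx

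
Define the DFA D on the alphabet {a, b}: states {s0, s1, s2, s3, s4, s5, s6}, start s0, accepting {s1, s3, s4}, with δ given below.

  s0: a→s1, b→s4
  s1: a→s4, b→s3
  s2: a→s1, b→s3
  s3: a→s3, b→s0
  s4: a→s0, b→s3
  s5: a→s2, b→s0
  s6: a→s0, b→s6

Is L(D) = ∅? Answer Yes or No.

The string a is accepted: the run s0 → s1 ends in the accepting state s1.
Since at least one string is accepted, L(D) is not empty.

No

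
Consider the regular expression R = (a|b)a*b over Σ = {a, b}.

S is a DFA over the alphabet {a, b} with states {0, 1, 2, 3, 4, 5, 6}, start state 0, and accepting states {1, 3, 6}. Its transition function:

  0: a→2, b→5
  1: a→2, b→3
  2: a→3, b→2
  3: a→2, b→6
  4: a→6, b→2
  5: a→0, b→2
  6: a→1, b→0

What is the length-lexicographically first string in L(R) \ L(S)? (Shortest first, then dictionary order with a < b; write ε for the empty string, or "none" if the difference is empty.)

The string ab is accepted by R but not by S.
No shorter string lies in the difference, and ab is the lexicographically first length-2 string in L(R) \ L(S).

ab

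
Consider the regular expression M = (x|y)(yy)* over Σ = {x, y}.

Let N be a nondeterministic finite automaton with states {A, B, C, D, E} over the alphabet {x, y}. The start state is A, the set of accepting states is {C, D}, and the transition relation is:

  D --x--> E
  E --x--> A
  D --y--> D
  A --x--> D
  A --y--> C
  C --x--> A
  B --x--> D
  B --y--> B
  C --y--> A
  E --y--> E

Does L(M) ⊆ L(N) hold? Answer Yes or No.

Yes

Converting the expression M to a DFA (subset construction, then merging equivalent states) gives the minimal DFA with states {m0, m1, m2, m3}, start state m0, accepting states {m1} and transitions m0: x→m1, y→m1; m1: x→m2, y→m3; m2: x→m2, y→m2; m3: x→m2, y→m1.
Exploring the product automaton M × N from the start pair (m0, A), following both machines on each input symbol, reaches 9 state pairs: (m0, A), (m1, D), (m1, C), (m2, E), (m3, D), (m2, A), (m3, A), (m2, D), (m2, C).
M accepts in {m1} and N accepts in {C, D}. The reachable pairs whose M-component is accepting are (m1, D), (m1, C); in each of them the N-component is accepting too, so the product for L(M) \ L(N) (M-component accepting, N-component rejecting) has no reachable accepting pair and the difference is empty.
Hence every string in L(M) is also in L(N).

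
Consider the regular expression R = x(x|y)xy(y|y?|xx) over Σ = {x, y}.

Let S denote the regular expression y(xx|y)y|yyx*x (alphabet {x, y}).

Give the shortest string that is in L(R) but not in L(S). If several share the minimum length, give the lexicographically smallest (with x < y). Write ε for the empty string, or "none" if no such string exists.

The string xxxy is accepted by R but not by S.
No shorter string lies in the difference, and xxxy is the lexicographically first length-4 string in L(R) \ L(S).

xxxy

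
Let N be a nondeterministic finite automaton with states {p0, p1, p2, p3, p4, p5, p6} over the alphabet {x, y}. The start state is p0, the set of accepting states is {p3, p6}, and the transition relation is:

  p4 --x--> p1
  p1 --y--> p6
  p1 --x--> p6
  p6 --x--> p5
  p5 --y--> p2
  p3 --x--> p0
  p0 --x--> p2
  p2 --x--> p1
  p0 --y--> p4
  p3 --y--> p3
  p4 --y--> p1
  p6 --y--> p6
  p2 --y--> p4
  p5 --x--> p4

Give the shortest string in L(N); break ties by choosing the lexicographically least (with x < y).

xxx

A breadth-first search from p0 reaches an accepting state first via the path p0 → p2 → p1 → p6 on input xxx.
No string of length < 3 is accepted (BFS exhausts all shorter strings without reaching an accepting state), and xxx is the lexicographically least accepting string of length 3.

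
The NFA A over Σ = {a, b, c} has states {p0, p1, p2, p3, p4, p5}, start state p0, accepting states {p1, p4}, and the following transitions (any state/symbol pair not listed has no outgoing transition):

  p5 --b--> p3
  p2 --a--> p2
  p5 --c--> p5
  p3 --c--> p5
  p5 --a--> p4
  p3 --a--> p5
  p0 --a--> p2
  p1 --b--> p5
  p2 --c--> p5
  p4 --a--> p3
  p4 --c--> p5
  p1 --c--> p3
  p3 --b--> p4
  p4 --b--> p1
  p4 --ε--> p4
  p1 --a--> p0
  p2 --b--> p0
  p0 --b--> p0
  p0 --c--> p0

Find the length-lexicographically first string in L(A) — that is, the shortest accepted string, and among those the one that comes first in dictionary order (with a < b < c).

aca

A breadth-first search from p0 reaches an accepting state first via the path p0 → p2 → p5 → p4 on input aca.
No string of length < 3 is accepted (BFS exhausts all shorter strings without reaching an accepting state), and aca is the lexicographically least accepting string of length 3.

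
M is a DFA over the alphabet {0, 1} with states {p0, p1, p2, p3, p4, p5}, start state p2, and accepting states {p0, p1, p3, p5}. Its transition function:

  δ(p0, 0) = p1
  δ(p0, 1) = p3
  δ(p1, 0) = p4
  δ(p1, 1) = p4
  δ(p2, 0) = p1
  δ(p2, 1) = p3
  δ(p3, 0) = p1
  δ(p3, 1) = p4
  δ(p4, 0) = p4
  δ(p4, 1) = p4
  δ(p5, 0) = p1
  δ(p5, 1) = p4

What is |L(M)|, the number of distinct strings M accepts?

3

The useful subgraph on states {p1, p2, p3} is acyclic, so L(M) is finite; the longest accepting path visits 3 useful states, giving maximum string length 2.
Counting accepting paths from p2 by length: 2 of length 1, 1 of length 2. Total 3.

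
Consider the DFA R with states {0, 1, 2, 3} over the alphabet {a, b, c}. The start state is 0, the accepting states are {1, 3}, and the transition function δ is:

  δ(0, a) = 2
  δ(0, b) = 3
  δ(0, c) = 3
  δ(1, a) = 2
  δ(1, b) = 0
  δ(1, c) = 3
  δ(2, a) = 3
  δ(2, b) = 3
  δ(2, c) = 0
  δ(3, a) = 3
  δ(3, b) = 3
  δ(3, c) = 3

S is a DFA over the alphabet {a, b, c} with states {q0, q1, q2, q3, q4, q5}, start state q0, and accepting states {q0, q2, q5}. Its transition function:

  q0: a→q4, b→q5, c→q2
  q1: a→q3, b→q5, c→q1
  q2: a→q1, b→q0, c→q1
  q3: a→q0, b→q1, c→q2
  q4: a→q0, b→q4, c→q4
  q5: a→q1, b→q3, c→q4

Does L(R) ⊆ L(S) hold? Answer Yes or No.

The string ab is in L(R) but not in L(S).
So L(R) ⊄ L(S).

No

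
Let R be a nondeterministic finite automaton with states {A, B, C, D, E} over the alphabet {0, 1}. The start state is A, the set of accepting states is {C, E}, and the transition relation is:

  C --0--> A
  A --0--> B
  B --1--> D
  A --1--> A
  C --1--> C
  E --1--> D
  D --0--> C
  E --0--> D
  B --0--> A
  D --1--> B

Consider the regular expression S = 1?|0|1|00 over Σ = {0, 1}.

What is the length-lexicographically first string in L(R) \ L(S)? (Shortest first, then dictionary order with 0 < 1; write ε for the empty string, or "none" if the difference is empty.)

010

The string 010 is accepted by R but not by S.
No shorter string lies in the difference, and 010 is the lexicographically first length-3 string in L(R) \ L(S).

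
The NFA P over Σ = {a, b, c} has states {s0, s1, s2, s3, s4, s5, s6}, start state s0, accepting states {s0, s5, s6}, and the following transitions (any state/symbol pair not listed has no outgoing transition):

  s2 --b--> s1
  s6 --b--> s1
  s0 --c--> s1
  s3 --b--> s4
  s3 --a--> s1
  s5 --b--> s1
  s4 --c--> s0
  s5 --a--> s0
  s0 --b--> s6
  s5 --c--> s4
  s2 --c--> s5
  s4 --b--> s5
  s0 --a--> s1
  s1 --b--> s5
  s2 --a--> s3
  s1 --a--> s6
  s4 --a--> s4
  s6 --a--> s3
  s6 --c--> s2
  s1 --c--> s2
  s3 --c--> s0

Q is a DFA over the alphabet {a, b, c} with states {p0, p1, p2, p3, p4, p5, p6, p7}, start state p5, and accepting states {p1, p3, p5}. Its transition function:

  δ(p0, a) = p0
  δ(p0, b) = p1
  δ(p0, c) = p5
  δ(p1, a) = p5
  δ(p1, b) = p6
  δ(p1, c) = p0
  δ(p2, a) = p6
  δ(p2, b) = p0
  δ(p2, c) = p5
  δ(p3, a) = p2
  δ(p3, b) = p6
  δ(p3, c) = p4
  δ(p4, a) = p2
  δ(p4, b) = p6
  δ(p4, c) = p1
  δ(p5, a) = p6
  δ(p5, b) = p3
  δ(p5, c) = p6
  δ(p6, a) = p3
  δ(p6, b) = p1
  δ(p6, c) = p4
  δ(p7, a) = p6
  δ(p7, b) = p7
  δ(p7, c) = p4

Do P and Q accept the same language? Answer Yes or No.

Exploring the product automaton P × Q from the start pair (s0, p5), following both machines on each input symbol, reaches 7 state pairs: (s0, p5), (s1, p6), (s6, p3), (s5, p1), (s2, p4), (s3, p2), (s4, p0).
P accepts in {s0, s5, s6} and Q accepts in {p1, p3, p5}. In every reachable pair the two components are either both accepting — (s0, p5), (s6, p3), (s5, p1) — or both non-accepting, so no string is accepted by exactly one of the machines: L(P) \ L(Q) and L(Q) \ L(P) are both empty.
Hence every string is accepted by P iff it is accepted by Q, and the two languages coincide.

Yes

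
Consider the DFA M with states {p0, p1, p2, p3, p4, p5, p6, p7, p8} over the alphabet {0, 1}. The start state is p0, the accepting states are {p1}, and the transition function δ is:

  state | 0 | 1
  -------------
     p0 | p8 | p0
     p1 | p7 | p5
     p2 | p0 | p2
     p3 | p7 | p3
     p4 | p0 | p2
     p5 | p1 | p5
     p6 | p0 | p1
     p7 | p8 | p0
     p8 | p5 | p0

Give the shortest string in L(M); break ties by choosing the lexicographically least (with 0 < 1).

A breadth-first search from p0 reaches an accepting state first via the path p0 → p8 → p5 → p1 on input 000.
No string of length < 3 is accepted (BFS exhausts all shorter strings without reaching an accepting state), and 000 is the lexicographically least accepting string of length 3.

000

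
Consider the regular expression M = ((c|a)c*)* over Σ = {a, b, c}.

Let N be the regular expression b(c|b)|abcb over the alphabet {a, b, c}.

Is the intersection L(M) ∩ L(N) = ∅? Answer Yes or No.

Yes

Converting the expression M to a DFA (subset construction, then merging equivalent states) gives the minimal DFA with states {m0, m1}, start state m0, accepting states {m0} and transitions m0: a→m0, b→m1, c→m0; m1: a→m1, b→m1, c→m1.
Converting the expression N to a DFA (subset construction, then merging equivalent states) gives the minimal DFA with states {n0, n1, n2, n3, n4, n5, n6}, start state n0, accepting states {n5} and transitions n0: a→n1, b→n2, c→n3; n1: a→n3, b→n4, c→n3; n2: a→n3, b→n5, c→n5; n3: a→n3, b→n3, c→n3; n4: a→n3, b→n3, c→n6; n5: a→n3, b→n3, c→n3; n6: a→n3, b→n5, c→n3.
Exploring the product automaton M × N from the start pair (m0, n0), following both machines on each input symbol, reaches 8 state pairs: (m0, n0), (m0, n1), (m1, n2), (m0, n3), (m1, n4), (m1, n3), (m1, n5), (m1, n6).
M accepts in {m0} and N accepts in {n5}; no reachable pair has both components accepting, so no string drives both machines to acceptance simultaneously and L(M) ∩ L(N) = ∅.
So no string is accepted by both, and the intersection is empty.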